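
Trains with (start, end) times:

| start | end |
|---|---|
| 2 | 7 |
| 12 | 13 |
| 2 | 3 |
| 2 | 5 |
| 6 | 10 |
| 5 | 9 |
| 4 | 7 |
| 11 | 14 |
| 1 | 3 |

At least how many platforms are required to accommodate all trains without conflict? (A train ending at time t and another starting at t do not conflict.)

4

The answer is the maximum number of intervals overlapping at any instant.
starts: [1, 2, 2, 2, 4, 5, 6, 11, 12]
ends:   [3, 3, 5, 7, 7, 9, 10, 13, 14]
s1→1 s2→2 s2→3 s2→4  — peak 4.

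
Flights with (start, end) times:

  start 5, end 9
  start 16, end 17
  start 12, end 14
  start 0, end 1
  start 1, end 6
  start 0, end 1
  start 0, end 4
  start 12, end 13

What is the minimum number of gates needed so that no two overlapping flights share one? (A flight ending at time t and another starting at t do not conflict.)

Count concurrent intervals with a sweep; the peak is the room count.
starts: [0, 0, 0, 1, 5, 12, 12, 16]
ends:   [1, 1, 4, 6, 9, 13, 14, 17]
s0→1 s0→2 s0→3  — peak 3.

3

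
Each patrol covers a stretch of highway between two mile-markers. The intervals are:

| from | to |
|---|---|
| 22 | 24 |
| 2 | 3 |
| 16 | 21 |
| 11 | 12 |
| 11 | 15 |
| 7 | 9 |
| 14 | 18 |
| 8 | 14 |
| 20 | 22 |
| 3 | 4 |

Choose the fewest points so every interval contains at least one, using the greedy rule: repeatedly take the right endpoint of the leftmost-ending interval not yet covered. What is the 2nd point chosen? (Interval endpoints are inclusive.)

9

Sorted: [2,3] [3,4] [7,9] [11,12] [8,14] [11,15] [14,18] [16,21] [20,22] [22,24]
{[2,3],[3,4]} hit by 3; {[7,9]} hit by 9; {[11,12],[8,14],[11,15]} hit by 12; {[14,18],[16,21]} hit by 18; {[20,22],[22,24]} hit by 22.
Points: 3, 9, 12, 18, 22 (5 total).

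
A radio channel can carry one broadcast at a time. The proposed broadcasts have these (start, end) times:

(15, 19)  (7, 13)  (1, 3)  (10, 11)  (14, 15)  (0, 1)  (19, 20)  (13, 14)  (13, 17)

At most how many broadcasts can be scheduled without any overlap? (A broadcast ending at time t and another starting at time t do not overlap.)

7

Sorted by end: (0,1)  (1,3)  (10,11)  (7,13)  (13,14)  (14,15)  (13,17)  (15,19)  (19,20)
take (0,1); take (1,3); take (10,11); take (13,14); take (14,15); take (15,19); take (19,20).
Selected 7 broadcasts.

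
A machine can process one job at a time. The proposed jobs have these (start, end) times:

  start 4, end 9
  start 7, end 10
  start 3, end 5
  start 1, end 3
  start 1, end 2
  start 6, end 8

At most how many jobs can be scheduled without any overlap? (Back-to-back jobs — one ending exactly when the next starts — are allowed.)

3

Sorted by end: (1,2)  (1,3)  (3,5)  (6,8)  (4,9)  (7,10)
take (1,2); take (3,5); take (6,8).
Selected 3 jobs.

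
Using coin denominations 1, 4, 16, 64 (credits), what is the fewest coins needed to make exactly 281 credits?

281 − 4×64→25 − 1×16→9 − 2×4→1 − 1×1→0
Total coins = 4 + 1 + 2 + 1 = 8

8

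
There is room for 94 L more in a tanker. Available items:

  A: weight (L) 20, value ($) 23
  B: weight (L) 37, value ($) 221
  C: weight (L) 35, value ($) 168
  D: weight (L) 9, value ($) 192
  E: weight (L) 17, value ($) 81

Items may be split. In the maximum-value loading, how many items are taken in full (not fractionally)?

3

Greedy by value/weight ratio, highest first.
Ratios (sorted): D 21.33, B 5.97, C 4.80, E 4.76, A 1.15
take D (9 @ 192); take B (37 @ 221); take C (35 @ 168); take 13/17 of E → 61.94. Capacity used 94/94.
3 item(s) taken whole; one partial (take 13/17 of E).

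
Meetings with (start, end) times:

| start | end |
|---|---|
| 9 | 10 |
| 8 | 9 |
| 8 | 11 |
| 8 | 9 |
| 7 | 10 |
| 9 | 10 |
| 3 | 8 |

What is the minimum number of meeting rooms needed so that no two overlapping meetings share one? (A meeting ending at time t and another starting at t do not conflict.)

The answer is the maximum number of intervals overlapping at any instant.
starts: [3, 7, 8, 8, 8, 9, 9]
ends:   [8, 9, 9, 10, 10, 10, 11]
s3→1 s7→2 e8→1 s8→2 s8→3 s8→4  — peak 4.

4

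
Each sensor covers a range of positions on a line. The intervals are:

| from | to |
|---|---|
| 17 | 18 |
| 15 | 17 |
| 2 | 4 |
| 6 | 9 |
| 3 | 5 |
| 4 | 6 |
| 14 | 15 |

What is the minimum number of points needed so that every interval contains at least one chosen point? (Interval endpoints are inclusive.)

Process intervals by earliest right end; each time one isn't hit yet, stab at its right endpoint.
Sorted: [2,4] [3,5] [4,6] [6,9] [14,15] [15,17] [17,18]
{[2,4],[3,5],[4,6]} hit by 4; {[6,9]} hit by 9; {[14,15],[15,17]} hit by 15; {[17,18]} hit by 18.
Points: 4, 9, 15, 18 (4 total).

4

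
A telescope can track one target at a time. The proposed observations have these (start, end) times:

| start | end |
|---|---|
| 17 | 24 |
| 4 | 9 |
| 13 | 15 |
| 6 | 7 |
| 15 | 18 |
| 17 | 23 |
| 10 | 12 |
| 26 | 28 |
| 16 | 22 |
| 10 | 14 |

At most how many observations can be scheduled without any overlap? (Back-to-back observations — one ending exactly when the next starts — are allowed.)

5

Sorted by end: (6,7)  (4,9)  (10,12)  (10,14)  (13,15)  (15,18)  (16,22)  (17,23)  (17,24)  (26,28)
take (6,7); take (10,12); take (13,15); take (15,18); skip (17,24); take (26,28).
Selected 5 observations.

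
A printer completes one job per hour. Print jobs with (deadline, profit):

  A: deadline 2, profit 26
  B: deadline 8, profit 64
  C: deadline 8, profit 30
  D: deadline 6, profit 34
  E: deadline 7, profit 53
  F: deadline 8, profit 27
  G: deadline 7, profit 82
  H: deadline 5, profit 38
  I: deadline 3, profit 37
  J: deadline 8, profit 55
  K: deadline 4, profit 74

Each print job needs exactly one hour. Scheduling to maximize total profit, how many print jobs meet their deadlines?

8

Sort by profit descending; place each in the latest free slot ≤ its deadline.
By profit: G(d7,82), K(d4,74), B(d8,64), J(d8,55), E(d7,53), H(d5,38), I(d3,37), D(d6,34), C(d8,30), F(d8,27), A(d2,26)
G→slot 7; K→slot 4; B→slot 8; J→slot 6; E→slot 5; H→slot 3; I→slot 2; D→slot 1; C skipped; F skipped; A skipped.
8 of 11 scheduled.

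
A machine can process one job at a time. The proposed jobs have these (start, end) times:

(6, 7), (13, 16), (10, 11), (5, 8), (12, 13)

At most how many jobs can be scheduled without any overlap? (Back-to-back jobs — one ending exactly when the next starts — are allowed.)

Greedy by earliest finish: after sorting by end time, pick each interval compatible with the last pick.
Sorted by end: (6,7)  (5,8)  (10,11)  (12,13)  (13,16)
take (6,7); take (10,11); take (12,13); take (13,16).
Selected 4 jobs.

4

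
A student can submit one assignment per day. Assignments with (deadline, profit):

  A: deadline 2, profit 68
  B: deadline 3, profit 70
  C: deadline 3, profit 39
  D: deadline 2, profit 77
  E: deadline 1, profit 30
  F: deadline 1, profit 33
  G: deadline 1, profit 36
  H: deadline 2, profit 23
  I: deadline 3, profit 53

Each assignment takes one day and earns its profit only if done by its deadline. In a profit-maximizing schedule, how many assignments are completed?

Sort by profit descending; place each in the latest free slot ≤ its deadline.
Profit order: D=77 B=70 A=68 I=53 C=39 G=36 F=33 E=30 H=23
Assign: D→slot 2, B→slot 3, A→slot 1, I skipped, C skipped, G skipped, F skipped, E skipped, H skipped.
Slots: [1:A] [2:D] [3:B]
3 of 9 scheduled.

3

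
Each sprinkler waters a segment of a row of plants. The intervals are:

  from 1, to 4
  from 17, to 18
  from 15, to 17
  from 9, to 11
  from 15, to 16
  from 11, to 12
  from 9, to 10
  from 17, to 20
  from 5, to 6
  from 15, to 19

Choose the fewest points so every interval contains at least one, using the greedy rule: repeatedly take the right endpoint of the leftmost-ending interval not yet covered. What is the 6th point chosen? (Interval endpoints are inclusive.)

18

Process intervals by earliest right end; each time one isn't hit yet, stab at its right endpoint.
Sorted: [1,4] [5,6] [9,10] [9,11] [11,12] [15,16] [15,17] [17,18] [15,19] [17,20]
{[1,4]} hit by 4; {[5,6]} hit by 6; {[9,10],[9,11]} hit by 10; {[11,12]} hit by 12; {[15,16],[15,17]} hit by 16; {[17,18],[15,19],[17,20]} hit by 18.
Points: 4, 6, 10, 12, 16, 18 (6 total).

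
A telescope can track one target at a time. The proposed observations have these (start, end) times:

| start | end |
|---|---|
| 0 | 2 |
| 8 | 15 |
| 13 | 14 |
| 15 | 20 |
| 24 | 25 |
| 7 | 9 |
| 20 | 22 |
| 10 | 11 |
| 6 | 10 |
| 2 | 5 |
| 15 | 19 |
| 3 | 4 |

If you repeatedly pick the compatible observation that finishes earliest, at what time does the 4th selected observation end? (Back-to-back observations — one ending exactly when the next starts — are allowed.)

By end time: (0,2), (3,4), (2,5), (7,9), (6,10), (10,11), (13,14), (8,15), (15,19), (15,20), (20,22), (24,25).
Pick (0,2); next start ≥ 2 → (3,4); next start ≥ 4 → (7,9); next start ≥ 9 → (10,11); next start ≥ 11 → (13,14); next start ≥ 14 → (15,19); next start ≥ 19 → (20,22); next start ≥ 22 → (24,25).
Selected: (0,2) (3,4) (7,9) (10,11) (13,14) (15,19) (20,22) (24,25)

11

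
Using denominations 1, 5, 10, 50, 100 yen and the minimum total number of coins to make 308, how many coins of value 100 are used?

Use the largest denomination that fits, subtract, and repeat.
308 − 3×100→8 − 1×5→3 − 3×1→0
Count of 100: 3

3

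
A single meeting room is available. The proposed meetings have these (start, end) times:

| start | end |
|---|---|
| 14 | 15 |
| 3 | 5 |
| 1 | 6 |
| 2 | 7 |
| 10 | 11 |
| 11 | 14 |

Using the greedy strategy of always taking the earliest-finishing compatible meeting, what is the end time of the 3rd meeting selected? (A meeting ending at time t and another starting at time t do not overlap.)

Order by finish time; keep every interval that doesn't clash with the previous kept one.
By end time: (3,5), (1,6), (2,7), (10,11), (11,14), (14,15).
Pick (3,5); next start ≥ 5 → (10,11); next start ≥ 11 → (11,14); next start ≥ 14 → (14,15).
Selected: (3,5) (10,11) (11,14) (14,15)

14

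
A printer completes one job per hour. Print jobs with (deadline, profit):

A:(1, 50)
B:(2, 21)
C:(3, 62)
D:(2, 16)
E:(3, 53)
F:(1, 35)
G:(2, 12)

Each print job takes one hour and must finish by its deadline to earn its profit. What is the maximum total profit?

165

By profit: C(d3,62), E(d3,53), A(d1,50), F(d1,35), B(d2,21), D(d2,16), G(d2,12)
C→slot 3; E→slot 2; A→slot 1; F skipped; B skipped; D skipped; G skipped.
Profit = 50 + 53 + 62 = 165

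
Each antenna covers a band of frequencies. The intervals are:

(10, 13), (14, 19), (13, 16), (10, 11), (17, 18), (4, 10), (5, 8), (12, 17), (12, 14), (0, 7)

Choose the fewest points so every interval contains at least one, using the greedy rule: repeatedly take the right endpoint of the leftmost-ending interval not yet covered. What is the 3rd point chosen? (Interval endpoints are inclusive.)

Sort by right endpoint; whenever an interval is uncovered, place a point at its right end.
Sorted: [0,7] [5,8] [4,10] [10,11] [10,13] [12,14] [13,16] [12,17] [17,18] [14,19]
{[0,7],[5,8],[4,10]} hit by 7; {[10,11],[10,13]} hit by 11; {[12,14],[13,16],[12,17]} hit by 14; {[17,18],[14,19]} hit by 18.
Points: 7, 11, 14, 18 (4 total).

14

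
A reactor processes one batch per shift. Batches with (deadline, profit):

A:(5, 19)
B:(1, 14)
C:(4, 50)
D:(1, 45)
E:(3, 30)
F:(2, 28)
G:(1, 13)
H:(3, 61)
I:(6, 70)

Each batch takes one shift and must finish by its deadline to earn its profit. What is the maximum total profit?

275

Take jobs in profit order; each goes to the latest open slot no later than its deadline.
Profit order: I=70 H=61 C=50 D=45 E=30 F=28 A=19 B=14 G=13
Assign: I→slot 6, H→slot 3, C→slot 4, D→slot 1, E→slot 2, F skipped, A→slot 5, B skipped, G skipped.
Slots: [1:D] [2:E] [3:H] [4:C] [5:A] [6:I]
Profit = 45 + 30 + 61 + 50 + 19 + 70 = 275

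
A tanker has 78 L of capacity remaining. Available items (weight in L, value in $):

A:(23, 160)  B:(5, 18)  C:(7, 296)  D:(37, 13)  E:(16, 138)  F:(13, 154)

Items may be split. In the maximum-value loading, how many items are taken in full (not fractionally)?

5

Greedy by value/weight ratio, highest first.
Ratios (sorted): C 42.29, F 11.85, E 8.62, A 6.96, B 3.60, D 0.35
take C (7 @ 296); take F (13 @ 154); take E (16 @ 138); take A (23 @ 160); take B (5 @ 18); take 14/37 of D → 4.92. Capacity used 78/78.
5 item(s) taken whole; one partial (take 14/37 of D).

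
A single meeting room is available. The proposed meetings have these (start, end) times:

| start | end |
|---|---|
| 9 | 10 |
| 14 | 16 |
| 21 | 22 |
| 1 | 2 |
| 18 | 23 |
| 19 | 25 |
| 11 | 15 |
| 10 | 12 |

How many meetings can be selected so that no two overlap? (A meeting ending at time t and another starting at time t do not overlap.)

5

Sorted by end: (1,2)  (9,10)  (10,12)  (11,15)  (14,16)  (21,22)  (18,23)  (19,25)
take (1,2); take (9,10); take (10,12); take (14,16); take (21,22).
Selected 5 meetings.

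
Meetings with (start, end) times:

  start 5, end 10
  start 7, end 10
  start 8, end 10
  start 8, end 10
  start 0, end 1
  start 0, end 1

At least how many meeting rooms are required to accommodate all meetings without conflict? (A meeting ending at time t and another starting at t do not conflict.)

4

Events (time:±→running): 0:+→1 0:+→2 1:-→1 1:-→0 5:+→1 7:+→2 8:+→3 8:+→4 … peak 4.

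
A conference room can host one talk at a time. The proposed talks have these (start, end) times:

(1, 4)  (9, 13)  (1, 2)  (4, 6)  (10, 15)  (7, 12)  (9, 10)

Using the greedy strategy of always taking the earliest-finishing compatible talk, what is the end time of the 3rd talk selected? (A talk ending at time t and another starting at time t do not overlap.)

Sort by end time and greedily take each interval whose start is ≥ the last chosen end.
Sorted by end: (1,2)  (1,4)  (4,6)  (9,10)  (7,12)  (9,13)  (10,15)
take (1,2); take (4,6); take (9,10); skip (7,12); take (10,15).
Selected: (1,2) (4,6) (9,10) (10,15)

10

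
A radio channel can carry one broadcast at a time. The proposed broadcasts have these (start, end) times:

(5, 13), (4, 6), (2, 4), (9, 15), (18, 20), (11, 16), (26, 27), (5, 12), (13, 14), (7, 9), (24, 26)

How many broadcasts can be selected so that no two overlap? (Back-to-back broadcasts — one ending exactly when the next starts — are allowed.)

7

By end time: (2,4), (4,6), (7,9), (5,12), (5,13), (13,14), (9,15), (11,16), (18,20), (24,26), (26,27).
Pick (2,4); next start ≥ 4 → (4,6); next start ≥ 6 → (7,9); next start ≥ 9 → (13,14); next start ≥ 14 → (18,20); next start ≥ 20 → (24,26); next start ≥ 26 → (26,27).
Selected 7 broadcasts.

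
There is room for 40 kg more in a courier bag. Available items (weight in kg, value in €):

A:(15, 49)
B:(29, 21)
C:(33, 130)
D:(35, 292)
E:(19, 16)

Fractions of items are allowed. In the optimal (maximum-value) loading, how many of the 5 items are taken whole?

Greedy by value/weight ratio, highest first.
Ratios (sorted): D 8.34, C 3.94, A 3.27, E 0.84, B 0.72
take D (35 @ 292); take 5/33 of C → 19.70. Capacity used 40/40.
1 item(s) taken whole; one partial (take 5/33 of C).

1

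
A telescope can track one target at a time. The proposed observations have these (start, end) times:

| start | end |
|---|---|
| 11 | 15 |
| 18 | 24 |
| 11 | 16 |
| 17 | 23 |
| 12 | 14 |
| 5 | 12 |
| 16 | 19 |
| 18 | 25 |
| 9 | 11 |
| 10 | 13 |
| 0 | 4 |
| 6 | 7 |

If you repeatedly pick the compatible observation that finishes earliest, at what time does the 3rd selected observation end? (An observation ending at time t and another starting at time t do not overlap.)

Sorted by end: (0,4)  (6,7)  (9,11)  (5,12)  (10,13)  (12,14)  (11,15)  (11,16)  (16,19)  (17,23)  (18,24)  (18,25)
take (0,4); take (6,7); take (9,11); take (12,14); skip (11,15); take (16,19); skip (18,24); skip (18,25).
Selected: (0,4) (6,7) (9,11) (12,14) (16,19)

11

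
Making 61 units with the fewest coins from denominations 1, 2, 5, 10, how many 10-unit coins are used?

6

Use the largest denomination that fits, subtract, and repeat.
61 = 6×10 + 1×1
Count of 10: 6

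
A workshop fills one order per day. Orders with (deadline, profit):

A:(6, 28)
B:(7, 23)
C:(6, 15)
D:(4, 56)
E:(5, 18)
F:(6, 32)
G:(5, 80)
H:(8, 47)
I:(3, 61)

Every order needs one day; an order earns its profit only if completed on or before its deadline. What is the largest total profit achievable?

345

Profit order: G=80 I=61 D=56 H=47 F=32 A=28 B=23 E=18 C=15
Assign: G→slot 5, I→slot 3, D→slot 4, H→slot 8, F→slot 6, A→slot 2, B→slot 7, E→slot 1, C skipped.
Slots: [1:E] [2:A] [3:I] [4:D] [5:G] [6:F] [7:B] [8:H]
Profit = 18 + 28 + 61 + 56 + 80 + 32 + 23 + 47 = 345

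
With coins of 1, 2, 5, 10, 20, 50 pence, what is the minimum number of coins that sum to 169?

7

169 = 3×50 + 1×10 + 1×5 + 2×2
Total coins = 3 + 1 + 1 + 2 = 7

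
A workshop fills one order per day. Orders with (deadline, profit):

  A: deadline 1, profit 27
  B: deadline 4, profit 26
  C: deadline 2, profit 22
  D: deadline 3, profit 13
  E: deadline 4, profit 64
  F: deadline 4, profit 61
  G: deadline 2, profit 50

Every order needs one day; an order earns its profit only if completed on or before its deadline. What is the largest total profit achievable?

Take jobs in profit order; each goes to the latest open slot no later than its deadline.
By profit: E(d4,64), F(d4,61), G(d2,50), A(d1,27), B(d4,26), C(d2,22), D(d3,13)
E→slot 4; F→slot 3; G→slot 2; A→slot 1; B skipped; C skipped; D skipped.
Profit = 27 + 50 + 61 + 64 = 202

202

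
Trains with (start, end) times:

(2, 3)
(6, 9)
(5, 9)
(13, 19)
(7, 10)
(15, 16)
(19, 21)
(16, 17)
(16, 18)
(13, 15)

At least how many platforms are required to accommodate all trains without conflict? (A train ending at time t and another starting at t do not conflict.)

The answer is the maximum number of intervals overlapping at any instant.
Events (time:±→running): 2:+→1 3:-→0 5:+→1 6:+→2 7:+→3 … peak 3.

3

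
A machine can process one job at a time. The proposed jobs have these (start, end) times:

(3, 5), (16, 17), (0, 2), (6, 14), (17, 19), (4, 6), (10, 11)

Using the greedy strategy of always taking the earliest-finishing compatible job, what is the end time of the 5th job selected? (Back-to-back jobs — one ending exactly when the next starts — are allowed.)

Order by finish time; keep every interval that doesn't clash with the previous kept one.
By end time: (0,2), (3,5), (4,6), (10,11), (6,14), (16,17), (17,19).
Pick (0,2); next start ≥ 2 → (3,5); next start ≥ 5 → (10,11); next start ≥ 11 → (16,17); next start ≥ 17 → (17,19).
Selected: (0,2) (3,5) (10,11) (16,17) (17,19)

19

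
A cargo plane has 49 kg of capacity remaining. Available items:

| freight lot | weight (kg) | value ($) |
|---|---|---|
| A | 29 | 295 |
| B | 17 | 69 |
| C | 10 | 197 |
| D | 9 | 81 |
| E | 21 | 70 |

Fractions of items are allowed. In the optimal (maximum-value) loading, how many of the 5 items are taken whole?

Ratios (sorted): C 19.70, A 10.17, D 9.00, B 4.06, E 3.33
take C (10 @ 197); take A (29 @ 295); take D (9 @ 81); take 1/17 of B → 4.06. Capacity used 49/49.
3 item(s) taken whole; one partial (take 1/17 of B).

3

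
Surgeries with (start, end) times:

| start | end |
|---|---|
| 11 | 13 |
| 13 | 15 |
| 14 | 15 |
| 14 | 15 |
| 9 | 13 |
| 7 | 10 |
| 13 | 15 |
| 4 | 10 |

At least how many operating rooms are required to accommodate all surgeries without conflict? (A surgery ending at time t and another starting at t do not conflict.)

4

starts: [4, 7, 9, 11, 13, 13, 14, 14]
ends:   [10, 10, 13, 13, 15, 15, 15, 15]
s4→1 s7→2 s9→3 e10→2 e10→1 s11→2 e13→1 e13→0 s13→1 s13→2 s14→3 s14→4  — peak 4.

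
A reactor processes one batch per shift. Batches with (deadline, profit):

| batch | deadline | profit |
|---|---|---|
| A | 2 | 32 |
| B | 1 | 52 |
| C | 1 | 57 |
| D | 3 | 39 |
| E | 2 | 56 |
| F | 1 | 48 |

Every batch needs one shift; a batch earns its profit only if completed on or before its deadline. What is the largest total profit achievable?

152

By profit: C(d1,57), E(d2,56), B(d1,52), F(d1,48), D(d3,39), A(d2,32)
C→slot 1; E→slot 2; B skipped; F skipped; D→slot 3; A skipped.
Profit = 57 + 56 + 39 = 152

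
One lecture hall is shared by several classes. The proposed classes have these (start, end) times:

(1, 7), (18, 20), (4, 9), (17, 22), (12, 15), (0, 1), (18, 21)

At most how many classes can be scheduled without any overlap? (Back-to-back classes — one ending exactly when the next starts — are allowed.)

4

Sorted by end: (0,1)  (1,7)  (4,9)  (12,15)  (18,20)  (18,21)  (17,22)
take (0,1); take (1,7); skip (4,9); take (12,15); take (18,20); skip (18,21).
Selected 4 classes.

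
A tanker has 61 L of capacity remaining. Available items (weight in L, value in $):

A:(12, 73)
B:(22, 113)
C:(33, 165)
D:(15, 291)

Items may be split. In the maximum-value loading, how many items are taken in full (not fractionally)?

3

Ratios (sorted): D 19.40, A 6.08, B 5.14, C 5.00
take D (15 @ 291); take A (12 @ 73); take B (22 @ 113); take 12/33 of C → 60.00. Capacity used 61/61.
3 item(s) taken whole; one partial (take 12/33 of C).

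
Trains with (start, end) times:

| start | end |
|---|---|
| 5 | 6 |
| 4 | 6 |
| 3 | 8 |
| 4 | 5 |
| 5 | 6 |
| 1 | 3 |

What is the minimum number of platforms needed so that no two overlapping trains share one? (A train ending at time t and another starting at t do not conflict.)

Count concurrent intervals with a sweep; the peak is the room count.
starts: [1, 3, 4, 4, 5, 5]
ends:   [3, 5, 6, 6, 6, 8]
s1→1 e3→0 s3→1 s4→2 s4→3 e5→2 s5→3 s5→4  — peak 4.

4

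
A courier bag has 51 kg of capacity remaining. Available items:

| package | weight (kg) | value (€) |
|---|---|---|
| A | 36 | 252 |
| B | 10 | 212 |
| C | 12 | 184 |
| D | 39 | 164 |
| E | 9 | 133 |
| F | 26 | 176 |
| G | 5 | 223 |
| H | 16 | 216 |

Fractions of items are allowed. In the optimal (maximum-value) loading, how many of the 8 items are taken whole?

4

Sort by value per unit weight and fill in that order.
Order: G (223/5=44.60) > B (212/10=21.20) > C (184/12=15.33) > E (133/9=14.78) > H (216/16=13.50) > A (252/36=7.00) > F (176/26=6.77) > D (164/39=4.21)
Fill: take G (5 @ 223) → take B (10 @ 212) → take C (12 @ 184) → take E (9 @ 133) → take 15/16 of H → 202.50; 51/51 used.
4 item(s) taken whole; one partial (take 15/16 of H).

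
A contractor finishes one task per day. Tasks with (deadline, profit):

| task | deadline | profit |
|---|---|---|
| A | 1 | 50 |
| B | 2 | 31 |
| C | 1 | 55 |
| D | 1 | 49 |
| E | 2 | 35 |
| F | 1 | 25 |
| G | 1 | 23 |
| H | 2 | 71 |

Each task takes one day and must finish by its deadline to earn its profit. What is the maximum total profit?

Take jobs in profit order; each goes to the latest open slot no later than its deadline.
By profit: H(d2,71), C(d1,55), A(d1,50), D(d1,49), E(d2,35), B(d2,31), F(d1,25), G(d1,23)
H→slot 2; C→slot 1; A skipped; D skipped; E skipped; B skipped; F skipped; G skipped.
Profit = 55 + 71 = 126

126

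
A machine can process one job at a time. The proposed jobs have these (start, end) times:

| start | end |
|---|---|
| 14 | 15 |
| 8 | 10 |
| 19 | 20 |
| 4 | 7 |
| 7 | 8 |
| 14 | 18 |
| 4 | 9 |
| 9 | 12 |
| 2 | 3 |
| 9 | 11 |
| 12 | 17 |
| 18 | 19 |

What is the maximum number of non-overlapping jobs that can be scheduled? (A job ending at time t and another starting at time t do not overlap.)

7

Sort by end time and greedily take each interval whose start is ≥ the last chosen end.
By end time: (2,3), (4,7), (7,8), (4,9), (8,10), (9,11), (9,12), (14,15), (12,17), (14,18), (18,19), (19,20).
Pick (2,3); next start ≥ 3 → (4,7); next start ≥ 7 → (7,8); next start ≥ 8 → (8,10); next start ≥ 10 → (14,15); next start ≥ 15 → (18,19); next start ≥ 19 → (19,20).
Selected 7 jobs.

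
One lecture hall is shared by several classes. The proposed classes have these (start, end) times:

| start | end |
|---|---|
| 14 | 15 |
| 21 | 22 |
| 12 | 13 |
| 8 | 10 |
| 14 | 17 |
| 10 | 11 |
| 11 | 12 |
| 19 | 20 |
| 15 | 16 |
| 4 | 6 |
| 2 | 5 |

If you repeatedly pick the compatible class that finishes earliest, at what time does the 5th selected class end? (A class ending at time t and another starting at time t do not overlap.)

Sorted by end: (2,5)  (4,6)  (8,10)  (10,11)  (11,12)  (12,13)  (14,15)  (15,16)  (14,17)  (19,20)  (21,22)
take (2,5); skip (4,6); take (8,10); take (10,11); take (11,12); take (12,13); take (14,15); take (15,16); take (19,20); take (21,22).
Selected: (2,5) (8,10) (10,11) (11,12) (12,13) (14,15) (15,16) (19,20) (21,22)

13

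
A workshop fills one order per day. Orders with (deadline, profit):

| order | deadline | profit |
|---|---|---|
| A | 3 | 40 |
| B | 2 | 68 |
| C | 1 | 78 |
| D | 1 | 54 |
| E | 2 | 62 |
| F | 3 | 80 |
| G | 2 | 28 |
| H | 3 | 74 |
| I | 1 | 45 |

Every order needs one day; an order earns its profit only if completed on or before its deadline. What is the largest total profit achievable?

232

Profit order: F=80 C=78 H=74 B=68 E=62 D=54 I=45 A=40 G=28
Assign: F→slot 3, C→slot 1, H→slot 2, B skipped, E skipped, D skipped, I skipped, A skipped, G skipped.
Slots: [1:C] [2:H] [3:F]
Profit = 78 + 74 + 80 = 232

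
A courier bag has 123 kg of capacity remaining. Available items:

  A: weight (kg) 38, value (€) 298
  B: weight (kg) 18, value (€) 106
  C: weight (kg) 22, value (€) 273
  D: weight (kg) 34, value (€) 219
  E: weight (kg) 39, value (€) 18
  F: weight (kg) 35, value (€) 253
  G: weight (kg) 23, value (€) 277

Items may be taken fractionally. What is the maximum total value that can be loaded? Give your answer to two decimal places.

1133.21

Sort by value per unit weight and fill in that order.
Ratios (sorted): C 12.41, G 12.04, A 7.84, F 7.23, D 6.44, B 5.89, E 0.46
take C (22 @ 273); take G (23 @ 277); take A (38 @ 298); take F (35 @ 253); take 5/34 of D → 32.21. Capacity used 123/123.
Total value = 1133.21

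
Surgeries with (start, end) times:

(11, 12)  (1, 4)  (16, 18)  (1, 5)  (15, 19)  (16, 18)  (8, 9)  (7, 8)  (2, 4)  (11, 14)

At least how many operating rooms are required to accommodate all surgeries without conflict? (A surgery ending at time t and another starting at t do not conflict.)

starts: [1, 1, 2, 7, 8, 11, 11, 15, 16, 16]
ends:   [4, 4, 5, 8, 9, 12, 14, 18, 18, 19]
s1→1 s1→2 s2→3  — peak 3.

3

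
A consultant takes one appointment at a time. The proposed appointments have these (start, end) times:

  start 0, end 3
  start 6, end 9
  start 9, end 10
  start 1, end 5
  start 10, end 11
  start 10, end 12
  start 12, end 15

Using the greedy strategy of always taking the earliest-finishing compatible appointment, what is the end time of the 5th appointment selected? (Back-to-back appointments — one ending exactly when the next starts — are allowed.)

15

Sort by end time and greedily take each interval whose start is ≥ the last chosen end.
Sorted by end: (0,3)  (1,5)  (6,9)  (9,10)  (10,11)  (10,12)  (12,15)
take (0,3); take (6,9); take (9,10); take (10,11); skip (10,12); take (12,15).
Selected: (0,3) (6,9) (9,10) (10,11) (12,15)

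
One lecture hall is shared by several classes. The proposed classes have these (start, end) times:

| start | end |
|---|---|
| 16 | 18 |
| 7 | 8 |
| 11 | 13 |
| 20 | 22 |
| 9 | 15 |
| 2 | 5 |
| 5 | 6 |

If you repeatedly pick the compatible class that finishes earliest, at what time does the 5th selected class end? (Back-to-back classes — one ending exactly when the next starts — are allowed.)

18

Greedy by earliest finish: after sorting by end time, pick each interval compatible with the last pick.
By end time: (2,5), (5,6), (7,8), (11,13), (9,15), (16,18), (20,22).
Pick (2,5); next start ≥ 5 → (5,6); next start ≥ 6 → (7,8); next start ≥ 8 → (11,13); next start ≥ 13 → (16,18); next start ≥ 18 → (20,22).
Selected: (2,5) (5,6) (7,8) (11,13) (16,18) (20,22)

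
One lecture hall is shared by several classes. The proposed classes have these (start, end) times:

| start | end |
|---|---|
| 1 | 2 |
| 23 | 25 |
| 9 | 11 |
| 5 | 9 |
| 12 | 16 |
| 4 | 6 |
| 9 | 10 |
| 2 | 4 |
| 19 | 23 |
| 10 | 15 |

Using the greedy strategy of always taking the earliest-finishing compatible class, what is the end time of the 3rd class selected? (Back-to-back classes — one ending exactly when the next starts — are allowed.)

Sort by end time and greedily take each interval whose start is ≥ the last chosen end.
By end time: (1,2), (2,4), (4,6), (5,9), (9,10), (9,11), (10,15), (12,16), (19,23), (23,25).
Pick (1,2); next start ≥ 2 → (2,4); next start ≥ 4 → (4,6); next start ≥ 6 → (9,10); next start ≥ 10 → (10,15); next start ≥ 15 → (19,23); next start ≥ 23 → (23,25).
Selected: (1,2) (2,4) (4,6) (9,10) (10,15) (19,23) (23,25)

6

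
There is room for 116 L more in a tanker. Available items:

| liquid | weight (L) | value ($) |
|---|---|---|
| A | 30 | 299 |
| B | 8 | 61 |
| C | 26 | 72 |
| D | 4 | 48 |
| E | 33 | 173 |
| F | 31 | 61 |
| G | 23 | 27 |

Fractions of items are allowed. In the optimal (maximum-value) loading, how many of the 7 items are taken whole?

Sort by value per unit weight and fill in that order.
Ratios (sorted): D 12.00, A 9.97, B 7.62, E 5.24, C 2.77, F 1.97, G 1.17
take D (4 @ 48); take A (30 @ 299); take B (8 @ 61); take E (33 @ 173); take C (26 @ 72); take 15/31 of F → 29.52. Capacity used 116/116.
5 item(s) taken whole; one partial (take 15/31 of F).

5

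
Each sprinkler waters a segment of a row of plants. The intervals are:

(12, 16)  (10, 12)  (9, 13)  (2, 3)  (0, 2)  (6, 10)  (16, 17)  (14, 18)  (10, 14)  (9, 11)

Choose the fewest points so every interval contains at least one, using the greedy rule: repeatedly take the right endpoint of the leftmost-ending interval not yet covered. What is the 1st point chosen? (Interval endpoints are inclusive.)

2

Sorted: [0,2] [2,3] [6,10] [9,11] [10,12] [9,13] [10,14] [12,16] [16,17] [14,18]
{[0,2],[2,3]} hit by 2; {[6,10],[9,11],[10,12],[9,13],[10,14]} hit by 10; {[12,16],[16,17],[14,18]} hit by 16.
Points: 2, 10, 16 (3 total).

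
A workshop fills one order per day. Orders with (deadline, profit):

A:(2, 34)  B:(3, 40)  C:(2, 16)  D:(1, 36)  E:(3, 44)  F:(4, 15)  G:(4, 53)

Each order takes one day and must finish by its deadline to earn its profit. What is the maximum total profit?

Take jobs in profit order; each goes to the latest open slot no later than its deadline.
Profit order: G=53 E=44 B=40 D=36 A=34 C=16 F=15
Assign: G→slot 4, E→slot 3, B→slot 2, D→slot 1, A skipped, C skipped, F skipped.
Slots: [1:D] [2:B] [3:E] [4:G]
Profit = 36 + 40 + 44 + 53 = 173

173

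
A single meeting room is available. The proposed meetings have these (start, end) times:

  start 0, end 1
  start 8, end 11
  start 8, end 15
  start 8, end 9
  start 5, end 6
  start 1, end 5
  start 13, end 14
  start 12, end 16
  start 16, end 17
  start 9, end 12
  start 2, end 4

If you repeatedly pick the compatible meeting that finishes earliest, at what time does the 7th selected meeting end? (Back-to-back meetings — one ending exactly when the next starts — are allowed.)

17

Sorted by end: (0,1)  (2,4)  (1,5)  (5,6)  (8,9)  (8,11)  (9,12)  (13,14)  (8,15)  (12,16)  (16,17)
take (0,1); take (2,4); take (5,6); take (8,9); take (9,12); take (13,14); skip (8,15); take (16,17).
Selected: (0,1) (2,4) (5,6) (8,9) (9,12) (13,14) (16,17)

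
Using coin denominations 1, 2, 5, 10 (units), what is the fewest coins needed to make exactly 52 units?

6

Greedy: take as many of the largest coin as possible, then repeat with the remainder.
52 − 5×10→2 − 1×2→0
Total coins = 5 + 1 = 6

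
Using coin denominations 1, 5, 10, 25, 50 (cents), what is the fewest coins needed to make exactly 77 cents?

4

Use the largest denomination that fits, subtract, and repeat.
77 − 1×50→27 − 1×25→2 − 2×1→0
Total coins = 1 + 1 + 2 = 4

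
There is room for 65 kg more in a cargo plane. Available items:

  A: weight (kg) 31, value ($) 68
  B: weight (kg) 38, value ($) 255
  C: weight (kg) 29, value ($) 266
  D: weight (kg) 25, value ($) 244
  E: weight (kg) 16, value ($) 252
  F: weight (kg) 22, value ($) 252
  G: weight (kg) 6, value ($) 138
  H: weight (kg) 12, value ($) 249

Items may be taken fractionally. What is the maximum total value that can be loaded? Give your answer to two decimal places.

978.84

Sort by value per unit weight and fill in that order.
Order: G (138/6=23.00) > H (249/12=20.75) > E (252/16=15.75) > F (252/22=11.45) > D (244/25=9.76) > C (266/29=9.17) > B (255/38=6.71) > A (68/31=2.19)
Fill: take G (6 @ 138) → take H (12 @ 249) → take E (16 @ 252) → take F (22 @ 252) → take 9/25 of D → 87.84; 65/65 used.
Total value = 978.84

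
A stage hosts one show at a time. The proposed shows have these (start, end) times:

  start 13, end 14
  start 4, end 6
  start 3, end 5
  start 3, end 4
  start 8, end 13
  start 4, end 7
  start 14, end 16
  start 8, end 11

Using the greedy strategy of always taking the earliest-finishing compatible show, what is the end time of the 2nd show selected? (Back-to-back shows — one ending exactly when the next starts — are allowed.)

Sort by end time and greedily take each interval whose start is ≥ the last chosen end.
Sorted by end: (3,4)  (3,5)  (4,6)  (4,7)  (8,11)  (8,13)  (13,14)  (14,16)
take (3,4); take (4,6); skip (4,7); take (8,11); take (13,14); take (14,16).
Selected: (3,4) (4,6) (8,11) (13,14) (14,16)

6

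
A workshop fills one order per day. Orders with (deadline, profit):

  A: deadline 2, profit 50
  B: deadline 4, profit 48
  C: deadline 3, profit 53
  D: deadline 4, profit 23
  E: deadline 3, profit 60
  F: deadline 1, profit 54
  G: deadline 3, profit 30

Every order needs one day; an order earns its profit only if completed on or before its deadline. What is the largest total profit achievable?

Profit order: E=60 F=54 C=53 A=50 B=48 G=30 D=23
Assign: E→slot 3, F→slot 1, C→slot 2, A skipped, B→slot 4, G skipped, D skipped.
Slots: [1:F] [2:C] [3:E] [4:B]
Profit = 54 + 53 + 60 + 48 = 215

215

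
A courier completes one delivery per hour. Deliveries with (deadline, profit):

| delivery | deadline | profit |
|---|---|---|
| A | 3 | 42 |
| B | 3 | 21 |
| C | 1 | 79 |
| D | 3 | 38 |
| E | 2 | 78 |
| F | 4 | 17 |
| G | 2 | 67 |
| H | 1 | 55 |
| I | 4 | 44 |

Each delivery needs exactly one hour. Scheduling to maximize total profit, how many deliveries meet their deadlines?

By profit: C(d1,79), E(d2,78), G(d2,67), H(d1,55), I(d4,44), A(d3,42), D(d3,38), B(d3,21), F(d4,17)
C→slot 1; E→slot 2; G skipped; H skipped; I→slot 4; A→slot 3; D skipped; B skipped; F skipped.
4 of 9 scheduled.

4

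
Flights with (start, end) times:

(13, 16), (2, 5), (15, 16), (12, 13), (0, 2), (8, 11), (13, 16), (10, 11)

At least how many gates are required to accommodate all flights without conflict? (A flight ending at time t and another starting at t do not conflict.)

The answer is the maximum number of intervals overlapping at any instant.
starts: [0, 2, 8, 10, 12, 13, 13, 15]
ends:   [2, 5, 11, 11, 13, 16, 16, 16]
s0→1 e2→0 s2→1 e5→0 s8→1 s10→2 e11→1 e11→0 s12→1 e13→0 s13→1 s13→2 s15→3  — peak 3.

3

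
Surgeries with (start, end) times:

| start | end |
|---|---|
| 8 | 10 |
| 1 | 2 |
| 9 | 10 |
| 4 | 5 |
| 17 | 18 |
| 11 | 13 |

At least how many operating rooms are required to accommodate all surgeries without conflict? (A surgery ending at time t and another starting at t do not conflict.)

2

The answer is the maximum number of intervals overlapping at any instant.
starts: [1, 4, 8, 9, 11, 17]
ends:   [2, 5, 10, 10, 13, 18]
s1→1 e2→0 s4→1 e5→0 s8→1 s9→2  — peak 2.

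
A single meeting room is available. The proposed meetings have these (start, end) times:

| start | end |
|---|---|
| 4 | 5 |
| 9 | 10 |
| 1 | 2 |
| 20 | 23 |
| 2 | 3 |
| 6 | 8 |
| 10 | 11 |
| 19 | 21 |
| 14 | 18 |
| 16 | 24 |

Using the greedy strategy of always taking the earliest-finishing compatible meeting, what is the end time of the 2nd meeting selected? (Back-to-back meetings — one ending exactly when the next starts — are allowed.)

Greedy by earliest finish: after sorting by end time, pick each interval compatible with the last pick.
By end time: (1,2), (2,3), (4,5), (6,8), (9,10), (10,11), (14,18), (19,21), (20,23), (16,24).
Pick (1,2); next start ≥ 2 → (2,3); next start ≥ 3 → (4,5); next start ≥ 5 → (6,8); next start ≥ 8 → (9,10); next start ≥ 10 → (10,11); next start ≥ 11 → (14,18); next start ≥ 18 → (19,21).
Selected: (1,2) (2,3) (4,5) (6,8) (9,10) (10,11) (14,18) (19,21)

3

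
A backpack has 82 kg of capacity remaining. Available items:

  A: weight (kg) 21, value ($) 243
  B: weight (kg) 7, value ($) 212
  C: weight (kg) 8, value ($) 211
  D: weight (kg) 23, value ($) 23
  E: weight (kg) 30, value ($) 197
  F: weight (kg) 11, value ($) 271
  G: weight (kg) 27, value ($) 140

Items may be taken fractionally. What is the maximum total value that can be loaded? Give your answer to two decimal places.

Greedy by value/weight ratio, highest first.
Ratios (sorted): B 30.29, C 26.38, F 24.64, A 11.57, E 6.57, G 5.19, D 1.00
take B (7 @ 212); take C (8 @ 211); take F (11 @ 271); take A (21 @ 243); take E (30 @ 197); take 5/27 of G → 25.93. Capacity used 82/82.
Total value = 1159.93

1159.93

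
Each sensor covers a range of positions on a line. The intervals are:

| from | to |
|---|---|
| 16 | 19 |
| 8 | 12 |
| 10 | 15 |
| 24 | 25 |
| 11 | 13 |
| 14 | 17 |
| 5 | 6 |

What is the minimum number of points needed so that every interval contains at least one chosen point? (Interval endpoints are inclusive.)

Sort by right endpoint; whenever an interval is uncovered, place a point at its right end.
By right end: [5,6]  [8,12]  [11,13]  [10,15]  [14,17]  [16,19]  [24,25]
[5,6] uncovered → point at 6; [8,12] uncovered → point at 12; [14,17] uncovered → point at 17; [24,25] uncovered → point at 25.
Points: 6, 12, 17, 25 (4 total).

4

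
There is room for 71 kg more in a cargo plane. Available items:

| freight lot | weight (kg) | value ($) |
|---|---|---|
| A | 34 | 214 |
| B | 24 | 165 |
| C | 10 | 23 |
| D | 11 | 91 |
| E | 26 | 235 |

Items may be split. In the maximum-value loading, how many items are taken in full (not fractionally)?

3

Ratios (sorted): E 9.04, D 8.27, B 6.88, A 6.29, C 2.30
take E (26 @ 235); take D (11 @ 91); take B (24 @ 165); take 10/34 of A → 62.94. Capacity used 71/71.
3 item(s) taken whole; one partial (take 10/34 of A).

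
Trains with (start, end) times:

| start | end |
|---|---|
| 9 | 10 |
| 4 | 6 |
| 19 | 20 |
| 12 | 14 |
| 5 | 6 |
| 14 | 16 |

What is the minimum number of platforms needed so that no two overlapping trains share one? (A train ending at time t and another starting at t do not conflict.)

2

starts: [4, 5, 9, 12, 14, 19]
ends:   [6, 6, 10, 14, 16, 20]
s4→1 s5→2  — peak 2.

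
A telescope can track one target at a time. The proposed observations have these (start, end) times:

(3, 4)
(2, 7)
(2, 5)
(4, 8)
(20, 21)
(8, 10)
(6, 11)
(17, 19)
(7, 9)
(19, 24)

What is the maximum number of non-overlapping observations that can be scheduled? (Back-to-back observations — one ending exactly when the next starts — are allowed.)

5

Sorted by end: (3,4)  (2,5)  (2,7)  (4,8)  (7,9)  (8,10)  (6,11)  (17,19)  (20,21)  (19,24)
take (3,4); skip (2,7); take (4,8); take (8,10); take (17,19); take (20,21).
Selected 5 observations.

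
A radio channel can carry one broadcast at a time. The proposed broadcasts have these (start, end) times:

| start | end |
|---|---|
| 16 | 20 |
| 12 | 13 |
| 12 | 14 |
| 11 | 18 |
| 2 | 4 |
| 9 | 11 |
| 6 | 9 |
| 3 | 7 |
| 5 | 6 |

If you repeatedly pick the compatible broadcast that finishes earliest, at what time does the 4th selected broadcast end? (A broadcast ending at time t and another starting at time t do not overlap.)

Sorted by end: (2,4)  (5,6)  (3,7)  (6,9)  (9,11)  (12,13)  (12,14)  (11,18)  (16,20)
take (2,4); take (5,6); take (6,9); take (9,11); take (12,13); take (16,20).
Selected: (2,4) (5,6) (6,9) (9,11) (12,13) (16,20)

11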